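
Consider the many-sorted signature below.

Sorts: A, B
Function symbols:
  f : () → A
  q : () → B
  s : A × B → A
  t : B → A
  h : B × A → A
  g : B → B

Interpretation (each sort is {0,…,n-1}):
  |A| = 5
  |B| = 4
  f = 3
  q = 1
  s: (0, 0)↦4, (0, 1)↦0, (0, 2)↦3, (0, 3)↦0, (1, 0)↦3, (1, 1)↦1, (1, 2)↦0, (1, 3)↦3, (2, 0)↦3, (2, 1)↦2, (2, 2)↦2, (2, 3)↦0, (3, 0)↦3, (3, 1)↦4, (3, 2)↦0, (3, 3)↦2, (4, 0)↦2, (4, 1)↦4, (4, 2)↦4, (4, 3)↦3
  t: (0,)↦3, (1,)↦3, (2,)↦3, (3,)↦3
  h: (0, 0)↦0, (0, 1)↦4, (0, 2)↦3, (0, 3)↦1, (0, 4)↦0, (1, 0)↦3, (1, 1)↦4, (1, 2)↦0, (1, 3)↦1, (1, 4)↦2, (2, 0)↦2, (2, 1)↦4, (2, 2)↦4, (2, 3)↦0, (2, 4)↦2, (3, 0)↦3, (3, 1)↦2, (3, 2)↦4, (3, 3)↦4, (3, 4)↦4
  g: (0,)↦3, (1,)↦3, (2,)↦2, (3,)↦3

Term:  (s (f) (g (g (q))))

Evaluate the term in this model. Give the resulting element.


value = 2

  f = 3
  q = 1
  (g (q)) = g(1,) = 3
  (g (g (q))) = g(3,) = 3
  (s (f) (g (g (q)))) = s(3, 3) = 2


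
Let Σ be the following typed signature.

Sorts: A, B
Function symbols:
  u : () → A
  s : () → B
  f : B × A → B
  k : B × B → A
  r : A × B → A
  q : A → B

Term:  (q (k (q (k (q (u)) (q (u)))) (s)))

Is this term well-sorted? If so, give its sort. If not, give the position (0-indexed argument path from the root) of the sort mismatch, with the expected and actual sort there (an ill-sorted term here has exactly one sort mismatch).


          (u) : A
        (q (u)) : B
          (u) : A
        (q (u)) : B
      (k (q (u)) (q (u))) : A
    (q (k (q (u)) (q (u)))) : B
    (s) : B
  (k (q (k (q (u)) (q (u)))) (s)) : A
(q (k (q (k (q (u)) (q (u)))) (s))) : B

well-sorted; sort = B


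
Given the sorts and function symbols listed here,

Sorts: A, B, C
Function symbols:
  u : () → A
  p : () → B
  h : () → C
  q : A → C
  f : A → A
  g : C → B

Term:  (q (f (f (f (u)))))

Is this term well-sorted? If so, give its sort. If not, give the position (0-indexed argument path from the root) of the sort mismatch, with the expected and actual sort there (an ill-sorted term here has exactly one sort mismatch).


        (u) : A
      (f (u)) : A
    (f (f (u))) : A
  (f (f (f (u)))) : A
(q (f (f (f (u))))) : C

well-sorted; sort = C


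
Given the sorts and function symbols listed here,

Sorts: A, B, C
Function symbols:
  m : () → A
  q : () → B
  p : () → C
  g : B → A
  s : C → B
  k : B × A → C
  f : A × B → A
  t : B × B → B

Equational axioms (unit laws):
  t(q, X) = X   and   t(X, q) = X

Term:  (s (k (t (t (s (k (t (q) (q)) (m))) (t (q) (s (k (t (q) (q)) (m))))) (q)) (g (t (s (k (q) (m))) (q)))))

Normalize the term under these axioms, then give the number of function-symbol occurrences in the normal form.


1. (s (k (t (t (s (k (t (q) (q)) (m))) (t (q) (s (k (t (q) (q)) (m))))) (q)) (g (t (s (k (q) (m))) (q)))))  →  (s (k (t (s (k (t (q) (q)) (m))) (t (q) (s (k (t (q) (q)) (m))))) (g (t (s (k (q) (m))) (q)))))
2. (s (k (t (s (k (t (q) (q)) (m))) (t (q) (s (k (t (q) (q)) (m))))) (g (t (s (k (q) (m))) (q)))))  →  (s (k (t (s (k (q) (m))) (t (q) (s (k (t (q) (q)) (m))))) (g (t (s (k (q) (m))) (q)))))
3. (s (k (t (s (k (q) (m))) (t (q) (s (k (t (q) (q)) (m))))) (g (t (s (k (q) (m))) (q)))))  →  (s (k (t (s (k (q) (m))) (s (k (t (q) (q)) (m)))) (g (t (s (k (q) (m))) (q)))))
4. (s (k (t (s (k (q) (m))) (s (k (t (q) (q)) (m)))) (g (t (s (k (q) (m))) (q)))))  →  (s (k (t (s (k (q) (m))) (s (k (q) (m)))) (g (t (s (k (q) (m))) (q)))))
5. (s (k (t (s (k (q) (m))) (s (k (q) (m)))) (g (t (s (k (q) (m))) (q)))))  →  (s (k (t (s (k (q) (m))) (s (k (q) (m)))) (g (s (k (q) (m))))))
normal form: (s (k (t (s (k (q) (m))) (s (k (q) (m)))) (g (s (k (q) (m))))))

size = 16


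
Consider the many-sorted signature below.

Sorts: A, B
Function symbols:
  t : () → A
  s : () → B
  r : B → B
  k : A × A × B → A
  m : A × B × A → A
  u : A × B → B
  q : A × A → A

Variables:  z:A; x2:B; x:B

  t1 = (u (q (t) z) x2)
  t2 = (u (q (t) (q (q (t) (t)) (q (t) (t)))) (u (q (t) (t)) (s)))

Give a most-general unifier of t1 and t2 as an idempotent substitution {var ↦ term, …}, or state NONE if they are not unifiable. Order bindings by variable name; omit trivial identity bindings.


{x2 ↦ (u (q (t) (t)) (s)), z ↦ (q (q (t) (t)) (q (t) (t)))}


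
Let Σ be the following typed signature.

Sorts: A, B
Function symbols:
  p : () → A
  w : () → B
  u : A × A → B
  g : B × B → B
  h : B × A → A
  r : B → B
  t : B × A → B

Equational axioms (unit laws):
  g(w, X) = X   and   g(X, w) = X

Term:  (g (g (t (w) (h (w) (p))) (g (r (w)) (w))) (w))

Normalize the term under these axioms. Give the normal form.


normal form = (g (t (w) (h (w) (p))) (r (w)))

1. (g (g (t (w) (h (w) (p))) (g (r (w)) (w))) (w))  →  (g (t (w) (h (w) (p))) (g (r (w)) (w)))
2. (g (t (w) (h (w) (p))) (g (r (w)) (w)))  →  (g (t (w) (h (w) (p))) (r (w)))


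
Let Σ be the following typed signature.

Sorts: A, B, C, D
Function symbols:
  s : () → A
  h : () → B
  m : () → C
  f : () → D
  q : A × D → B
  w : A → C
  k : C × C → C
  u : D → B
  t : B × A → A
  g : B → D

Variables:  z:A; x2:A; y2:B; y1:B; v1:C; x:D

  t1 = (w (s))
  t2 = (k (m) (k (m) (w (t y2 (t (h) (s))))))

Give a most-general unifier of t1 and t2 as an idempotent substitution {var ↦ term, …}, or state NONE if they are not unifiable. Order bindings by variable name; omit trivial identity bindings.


head clash or occurs-check failure — not unifiable

NONE (not unifiable)


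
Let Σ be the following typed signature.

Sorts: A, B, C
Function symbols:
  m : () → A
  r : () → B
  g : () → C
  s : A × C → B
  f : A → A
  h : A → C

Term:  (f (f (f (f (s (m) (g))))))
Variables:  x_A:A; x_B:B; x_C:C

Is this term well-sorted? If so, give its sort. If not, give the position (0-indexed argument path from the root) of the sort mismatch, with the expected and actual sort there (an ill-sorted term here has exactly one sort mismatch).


ill-sorted at position [0, 0, 0, 0]: expected A, got B

          (m) : A
          (g) : C
        (s (m) (g)) : B
      (f (s (m) (g))) : ✗ arg 0 at [0, 0, 0, 0] has sort B, expected A


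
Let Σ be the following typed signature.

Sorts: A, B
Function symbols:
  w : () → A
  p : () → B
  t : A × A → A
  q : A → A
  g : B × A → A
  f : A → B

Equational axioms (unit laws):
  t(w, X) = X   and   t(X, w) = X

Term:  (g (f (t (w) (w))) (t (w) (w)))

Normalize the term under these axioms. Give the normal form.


normal form = (g (f (w)) (w))

1. (g (f (t (w) (w))) (t (w) (w)))  →  (g (f (w)) (t (w) (w)))
2. (g (f (w)) (t (w) (w)))  →  (g (f (w)) (w))


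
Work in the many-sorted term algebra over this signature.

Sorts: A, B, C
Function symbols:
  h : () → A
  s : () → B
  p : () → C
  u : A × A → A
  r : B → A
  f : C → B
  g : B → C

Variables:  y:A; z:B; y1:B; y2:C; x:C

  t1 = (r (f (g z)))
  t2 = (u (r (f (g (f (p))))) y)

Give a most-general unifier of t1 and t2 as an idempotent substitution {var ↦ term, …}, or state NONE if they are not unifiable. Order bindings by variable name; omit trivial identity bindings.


NONE (not unifiable)

head clash or occurs-check failure — not unifiable


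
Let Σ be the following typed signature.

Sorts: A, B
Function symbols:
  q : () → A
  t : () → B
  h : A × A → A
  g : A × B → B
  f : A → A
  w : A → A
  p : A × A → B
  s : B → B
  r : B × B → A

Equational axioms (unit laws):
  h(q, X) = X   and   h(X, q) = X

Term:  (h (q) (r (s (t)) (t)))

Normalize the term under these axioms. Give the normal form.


1. (h (q) (r (s (t)) (t)))  →  (r (s (t)) (t))

normal form = (r (s (t)) (t))


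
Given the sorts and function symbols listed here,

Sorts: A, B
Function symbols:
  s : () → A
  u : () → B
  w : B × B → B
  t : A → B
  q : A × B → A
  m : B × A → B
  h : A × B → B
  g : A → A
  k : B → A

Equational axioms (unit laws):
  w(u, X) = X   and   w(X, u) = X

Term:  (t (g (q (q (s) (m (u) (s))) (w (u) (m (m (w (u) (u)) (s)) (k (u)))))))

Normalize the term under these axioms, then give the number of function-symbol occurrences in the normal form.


size = 14

1. (t (g (q (q (s) (m (u) (s))) (w (u) (m (m (w (u) (u)) (s)) (k (u)))))))  →  (t (g (q (q (s) (m (u) (s))) (m (m (w (u) (u)) (s)) (k (u))))))
2. (t (g (q (q (s) (m (u) (s))) (m (m (w (u) (u)) (s)) (k (u))))))  →  (t (g (q (q (s) (m (u) (s))) (m (m (u) (s)) (k (u))))))
normal form: (t (g (q (q (s) (m (u) (s))) (m (m (u) (s)) (k (u))))))


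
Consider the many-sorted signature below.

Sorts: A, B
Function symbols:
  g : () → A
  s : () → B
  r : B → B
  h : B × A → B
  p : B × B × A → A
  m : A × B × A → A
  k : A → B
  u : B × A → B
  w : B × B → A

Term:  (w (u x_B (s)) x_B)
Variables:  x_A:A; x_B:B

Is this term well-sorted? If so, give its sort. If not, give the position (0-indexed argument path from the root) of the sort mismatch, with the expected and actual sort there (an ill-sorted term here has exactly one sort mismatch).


ill-sorted at position [0, 1]: expected A, got B

    x_B : B
    (s) : B
  (u x_B (s)) : ✗ arg 1 at [0, 1] has sort B, expected A
  x_B : B


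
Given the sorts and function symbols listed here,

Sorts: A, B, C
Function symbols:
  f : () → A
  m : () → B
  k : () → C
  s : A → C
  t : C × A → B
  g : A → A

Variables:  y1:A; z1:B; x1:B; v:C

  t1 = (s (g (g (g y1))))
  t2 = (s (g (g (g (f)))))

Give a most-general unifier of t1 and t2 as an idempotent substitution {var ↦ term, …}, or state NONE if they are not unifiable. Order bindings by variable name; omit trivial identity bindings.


{y1 ↦ (f)}


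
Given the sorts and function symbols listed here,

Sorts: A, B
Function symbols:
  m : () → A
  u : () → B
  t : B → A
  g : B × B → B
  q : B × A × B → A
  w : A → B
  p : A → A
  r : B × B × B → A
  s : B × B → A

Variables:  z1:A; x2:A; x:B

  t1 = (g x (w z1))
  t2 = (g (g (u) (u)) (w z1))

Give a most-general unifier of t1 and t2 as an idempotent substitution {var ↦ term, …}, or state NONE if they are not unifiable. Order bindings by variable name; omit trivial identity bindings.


{x ↦ (g (u) (u))}


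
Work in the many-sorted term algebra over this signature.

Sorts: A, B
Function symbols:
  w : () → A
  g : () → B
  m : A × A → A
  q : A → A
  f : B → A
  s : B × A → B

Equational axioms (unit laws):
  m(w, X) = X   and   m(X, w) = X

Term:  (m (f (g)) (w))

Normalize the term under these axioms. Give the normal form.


1. (m (f (g)) (w))  →  (f (g))

normal form = (f (g))


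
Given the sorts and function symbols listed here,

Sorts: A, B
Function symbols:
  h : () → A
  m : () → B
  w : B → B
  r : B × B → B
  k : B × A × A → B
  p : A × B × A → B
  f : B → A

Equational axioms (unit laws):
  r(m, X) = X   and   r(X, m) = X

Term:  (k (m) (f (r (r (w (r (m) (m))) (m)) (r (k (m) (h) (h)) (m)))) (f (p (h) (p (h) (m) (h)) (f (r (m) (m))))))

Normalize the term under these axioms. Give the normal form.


normal form = (k (m) (f (r (w (m)) (k (m) (h) (h)))) (f (p (h) (p (h) (m) (h)) (f (m)))))

1. (k (m) (f (r (r (w (r (m) (m))) (m)) (r (k (m) (h) (h)) (m)))) (f (p (h) (p (h) (m) (h)) (f (r (m) (m))))))  →  (k (m) (f (r (w (r (m) (m))) (r (k (m) (h) (h)) (m)))) (f (p (h) (p (h) (m) (h)) (f (r (m) (m))))))
2. (k (m) (f (r (w (r (m) (m))) (r (k (m) (h) (h)) (m)))) (f (p (h) (p (h) (m) (h)) (f (r (m) (m))))))  →  (k (m) (f (r (w (m)) (r (k (m) (h) (h)) (m)))) (f (p (h) (p (h) (m) (h)) (f (r (m) (m))))))
3. (k (m) (f (r (w (m)) (r (k (m) (h) (h)) (m)))) (f (p (h) (p (h) (m) (h)) (f (r (m) (m))))))  →  (k (m) (f (r (w (m)) (k (m) (h) (h)))) (f (p (h) (p (h) (m) (h)) (f (r (m) (m))))))
4. (k (m) (f (r (w (m)) (k (m) (h) (h)))) (f (p (h) (p (h) (m) (h)) (f (r (m) (m))))))  →  (k (m) (f (r (w (m)) (k (m) (h) (h)))) (f (p (h) (p (h) (m) (h)) (f (m)))))


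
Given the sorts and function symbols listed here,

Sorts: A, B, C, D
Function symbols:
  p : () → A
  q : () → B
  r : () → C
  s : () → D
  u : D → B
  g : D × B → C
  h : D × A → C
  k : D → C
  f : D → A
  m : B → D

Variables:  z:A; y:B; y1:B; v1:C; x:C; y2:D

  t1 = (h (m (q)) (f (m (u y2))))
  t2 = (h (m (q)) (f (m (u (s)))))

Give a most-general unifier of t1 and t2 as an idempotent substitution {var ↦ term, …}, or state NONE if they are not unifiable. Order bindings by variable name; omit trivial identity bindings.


{y2 ↦ (s)}


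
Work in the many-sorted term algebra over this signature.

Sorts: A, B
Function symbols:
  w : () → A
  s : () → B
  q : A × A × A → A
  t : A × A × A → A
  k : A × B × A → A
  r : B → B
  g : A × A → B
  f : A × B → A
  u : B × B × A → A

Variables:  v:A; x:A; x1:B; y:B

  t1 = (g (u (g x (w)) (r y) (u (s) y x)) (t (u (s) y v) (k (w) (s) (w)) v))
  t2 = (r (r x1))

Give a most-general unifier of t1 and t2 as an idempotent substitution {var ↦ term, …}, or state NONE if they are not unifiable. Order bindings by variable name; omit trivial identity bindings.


head clash or occurs-check failure — not unifiable

NONE (not unifiable)


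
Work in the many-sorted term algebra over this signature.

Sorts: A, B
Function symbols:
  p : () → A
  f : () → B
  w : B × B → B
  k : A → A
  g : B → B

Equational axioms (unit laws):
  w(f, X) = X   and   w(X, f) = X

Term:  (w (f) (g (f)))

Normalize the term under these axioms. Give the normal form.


1. (w (f) (g (f)))  →  (g (f))

normal form = (g (f))


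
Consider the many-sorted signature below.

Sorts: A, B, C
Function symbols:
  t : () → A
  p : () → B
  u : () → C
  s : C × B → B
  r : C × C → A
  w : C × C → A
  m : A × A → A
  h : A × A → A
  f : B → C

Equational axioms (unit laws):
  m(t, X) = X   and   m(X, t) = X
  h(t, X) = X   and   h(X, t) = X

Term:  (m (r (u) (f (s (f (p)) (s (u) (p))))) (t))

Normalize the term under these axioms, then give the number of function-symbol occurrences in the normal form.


1. (m (r (u) (f (s (f (p)) (s (u) (p))))) (t))  →  (r (u) (f (s (f (p)) (s (u) (p)))))
normal form: (r (u) (f (s (f (p)) (s (u) (p)))))

size = 9


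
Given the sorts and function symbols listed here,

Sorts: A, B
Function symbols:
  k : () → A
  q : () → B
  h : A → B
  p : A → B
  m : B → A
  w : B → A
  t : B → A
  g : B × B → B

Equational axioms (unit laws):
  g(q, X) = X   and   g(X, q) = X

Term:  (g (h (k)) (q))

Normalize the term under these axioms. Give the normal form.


1. (g (h (k)) (q))  →  (h (k))

normal form = (h (k))


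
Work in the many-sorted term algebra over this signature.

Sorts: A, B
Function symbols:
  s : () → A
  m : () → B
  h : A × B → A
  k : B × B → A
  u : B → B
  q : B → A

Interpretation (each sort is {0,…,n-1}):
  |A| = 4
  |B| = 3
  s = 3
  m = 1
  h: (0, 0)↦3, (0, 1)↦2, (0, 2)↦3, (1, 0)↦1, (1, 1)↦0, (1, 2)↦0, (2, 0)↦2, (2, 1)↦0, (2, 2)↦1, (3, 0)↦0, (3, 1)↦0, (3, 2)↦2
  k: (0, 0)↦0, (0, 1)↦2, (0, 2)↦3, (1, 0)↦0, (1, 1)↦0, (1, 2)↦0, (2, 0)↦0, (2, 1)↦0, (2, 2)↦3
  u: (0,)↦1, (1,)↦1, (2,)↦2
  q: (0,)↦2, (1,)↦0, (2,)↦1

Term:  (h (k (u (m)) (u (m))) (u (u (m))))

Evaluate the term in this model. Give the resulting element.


  m = 1
  (u (m)) = u(1,) = 1
  m = 1
  (u (m)) = u(1,) = 1
  (k (u (m)) (u (m))) = k(1, 1) = 0
  m = 1
  (u (m)) = u(1,) = 1
  (u (u (m))) = u(1,) = 1
  (h (k (u (m)) (u (m))) (u (u (m)))) = h(0, 1) = 2

value = 2


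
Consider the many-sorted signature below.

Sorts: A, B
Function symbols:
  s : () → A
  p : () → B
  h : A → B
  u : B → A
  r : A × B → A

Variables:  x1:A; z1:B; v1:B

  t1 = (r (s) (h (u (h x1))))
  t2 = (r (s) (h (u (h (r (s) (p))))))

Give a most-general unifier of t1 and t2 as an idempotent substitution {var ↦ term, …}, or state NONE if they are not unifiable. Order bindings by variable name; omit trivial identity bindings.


{x1 ↦ (r (s) (p))}


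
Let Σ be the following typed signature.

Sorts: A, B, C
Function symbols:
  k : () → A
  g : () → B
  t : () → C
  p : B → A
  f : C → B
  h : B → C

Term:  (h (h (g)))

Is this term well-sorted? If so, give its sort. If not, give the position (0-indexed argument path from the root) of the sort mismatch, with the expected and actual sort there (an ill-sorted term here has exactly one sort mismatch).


ill-sorted at position [0]: expected B, got C

    (g) : B
  (h (g)) : C
(h (h (g))) : ✗ arg 0 at [0] has sort C, expected B


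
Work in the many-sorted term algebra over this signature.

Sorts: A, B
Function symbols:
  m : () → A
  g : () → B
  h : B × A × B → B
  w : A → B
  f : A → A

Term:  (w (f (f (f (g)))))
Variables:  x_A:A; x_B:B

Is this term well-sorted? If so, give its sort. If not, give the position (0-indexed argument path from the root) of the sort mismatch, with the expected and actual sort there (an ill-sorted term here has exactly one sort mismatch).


        (g) : B
      (f (g)) : ✗ arg 0 at [0, 0, 0, 0] has sort B, expected A

ill-sorted at position [0, 0, 0, 0]: expected A, got B


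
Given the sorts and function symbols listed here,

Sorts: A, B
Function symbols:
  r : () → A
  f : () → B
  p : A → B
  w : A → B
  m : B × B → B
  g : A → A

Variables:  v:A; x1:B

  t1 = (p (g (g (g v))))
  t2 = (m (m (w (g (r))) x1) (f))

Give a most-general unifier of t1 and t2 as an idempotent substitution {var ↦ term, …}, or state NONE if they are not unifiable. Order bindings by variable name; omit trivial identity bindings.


NONE (not unifiable)

head clash or occurs-check failure — not unifiable


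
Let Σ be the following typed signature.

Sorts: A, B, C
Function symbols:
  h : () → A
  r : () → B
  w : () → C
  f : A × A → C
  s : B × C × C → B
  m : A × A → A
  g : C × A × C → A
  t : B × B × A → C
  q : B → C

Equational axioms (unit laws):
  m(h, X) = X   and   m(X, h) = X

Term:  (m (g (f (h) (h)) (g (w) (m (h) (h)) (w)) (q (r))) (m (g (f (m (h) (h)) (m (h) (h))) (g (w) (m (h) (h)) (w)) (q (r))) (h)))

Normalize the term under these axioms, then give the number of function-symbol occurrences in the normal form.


1. (m (g (f (h) (h)) (g (w) (m (h) (h)) (w)) (q (r))) (m (g (f (m (h) (h)) (m (h) (h))) (g (w) (m (h) (h)) (w)) (q (r))) (h)))  →  (m (g (f (h) (h)) (g (w) (h) (w)) (q (r))) (m (g (f (m (h) (h)) (m (h) (h))) (g (w) (m (h) (h)) (w)) (q (r))) (h)))
2. (m (g (f (h) (h)) (g (w) (h) (w)) (q (r))) (m (g (f (m (h) (h)) (m (h) (h))) (g (w) (m (h) (h)) (w)) (q (r))) (h)))  →  (m (g (f (h) (h)) (g (w) (h) (w)) (q (r))) (g (f (m (h) (h)) (m (h) (h))) (g (w) (m (h) (h)) (w)) (q (r))))
3. (m (g (f (h) (h)) (g (w) (h) (w)) (q (r))) (g (f (m (h) (h)) (m (h) (h))) (g (w) (m (h) (h)) (w)) (q (r))))  →  (m (g (f (h) (h)) (g (w) (h) (w)) (q (r))) (g (f (h) (m (h) (h))) (g (w) (m (h) (h)) (w)) (q (r))))
4. (m (g (f (h) (h)) (g (w) (h) (w)) (q (r))) (g (f (h) (m (h) (h))) (g (w) (m (h) (h)) (w)) (q (r))))  →  (m (g (f (h) (h)) (g (w) (h) (w)) (q (r))) (g (f (h) (h)) (g (w) (m (h) (h)) (w)) (q (r))))
5. (m (g (f (h) (h)) (g (w) (h) (w)) (q (r))) (g (f (h) (h)) (g (w) (m (h) (h)) (w)) (q (r))))  →  (m (g (f (h) (h)) (g (w) (h) (w)) (q (r))) (g (f (h) (h)) (g (w) (h) (w)) (q (r))))
normal form: (m (g (f (h) (h)) (g (w) (h) (w)) (q (r))) (g (f (h) (h)) (g (w) (h) (w)) (q (r))))

size = 21


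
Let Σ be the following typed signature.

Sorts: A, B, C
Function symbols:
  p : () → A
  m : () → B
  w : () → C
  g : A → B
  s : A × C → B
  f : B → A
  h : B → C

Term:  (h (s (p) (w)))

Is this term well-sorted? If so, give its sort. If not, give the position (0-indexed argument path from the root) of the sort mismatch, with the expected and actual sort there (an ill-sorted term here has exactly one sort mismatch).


    (p) : A
    (w) : C
  (s (p) (w)) : B
(h (s (p) (w))) : C

well-sorted; sort = C


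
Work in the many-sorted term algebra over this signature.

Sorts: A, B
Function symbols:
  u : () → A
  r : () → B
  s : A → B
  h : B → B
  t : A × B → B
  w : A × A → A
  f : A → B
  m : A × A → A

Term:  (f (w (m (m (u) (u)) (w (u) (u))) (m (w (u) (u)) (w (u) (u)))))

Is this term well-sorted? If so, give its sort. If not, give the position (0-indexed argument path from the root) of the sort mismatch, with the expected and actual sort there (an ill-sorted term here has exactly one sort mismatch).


        (u) : A
        (u) : A
      (m (u) (u)) : A
        (u) : A
        (u) : A
      (w (u) (u)) : A
    (m (m (u) (u)) (w (u) (u))) : A
        (u) : A
        (u) : A
      (w (u) (u)) : A
        (u) : A
        (u) : A
      (w (u) (u)) : A
    (m (w (u) (u)) (w (u) (u))) : A
  (w (m (m (u) (u)) (w (u) (u))) (m (w (u) (u)) (w (u) (u)))) : A
(f (w (m (m (u) (u)) (w (u) (u))) (m (w (u) (u)) (w (u) (u))))) : B

well-sorted; sort = B


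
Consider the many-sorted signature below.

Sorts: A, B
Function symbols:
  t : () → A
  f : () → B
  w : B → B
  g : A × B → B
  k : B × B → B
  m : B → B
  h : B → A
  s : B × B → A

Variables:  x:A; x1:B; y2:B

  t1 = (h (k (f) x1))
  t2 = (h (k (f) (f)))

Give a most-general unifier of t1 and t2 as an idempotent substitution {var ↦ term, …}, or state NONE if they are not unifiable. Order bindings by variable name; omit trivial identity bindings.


{x1 ↦ (f)}


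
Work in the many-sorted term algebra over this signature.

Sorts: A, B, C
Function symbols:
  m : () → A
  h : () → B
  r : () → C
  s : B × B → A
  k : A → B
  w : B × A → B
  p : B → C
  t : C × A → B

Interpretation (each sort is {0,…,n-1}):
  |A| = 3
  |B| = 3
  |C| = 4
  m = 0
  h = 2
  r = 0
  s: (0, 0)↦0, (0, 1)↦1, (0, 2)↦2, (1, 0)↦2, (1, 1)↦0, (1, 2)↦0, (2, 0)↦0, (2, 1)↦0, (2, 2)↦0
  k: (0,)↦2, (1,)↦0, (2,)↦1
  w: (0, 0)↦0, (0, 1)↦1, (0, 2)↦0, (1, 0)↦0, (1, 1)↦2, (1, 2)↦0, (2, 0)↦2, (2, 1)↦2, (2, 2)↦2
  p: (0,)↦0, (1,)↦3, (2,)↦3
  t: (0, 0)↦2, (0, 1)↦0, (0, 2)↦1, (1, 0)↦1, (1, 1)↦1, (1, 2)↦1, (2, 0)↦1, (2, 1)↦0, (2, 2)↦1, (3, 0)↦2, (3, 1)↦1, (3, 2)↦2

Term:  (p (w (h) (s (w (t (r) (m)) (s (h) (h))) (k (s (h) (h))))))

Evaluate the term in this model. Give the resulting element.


  h = 2
  r = 0
  m = 0
  (t (r) (m)) = t(0, 0) = 2
  h = 2
  h = 2
  (s (h) (h)) = s(2, 2) = 0
  (w (t (r) (m)) (s (h) (h))) = w(2, 0) = 2
  h = 2
  h = 2
  (s (h) (h)) = s(2, 2) = 0
  (k (s (h) (h))) = k(0,) = 2
  (s (w (t (r) (m)) (s (h) (h))) (k (s (h) (h)))) = s(2, 2) = 0
  (w (h) (s (w (t (r) (m)) (s (h) (h))) (k (s (h) (h))))) = w(2, 0) = 2
  (p (w (h) (s (w (t (r) (m)) (s (h) (h))) (k (s (h) (h)))))) = p(2,) = 3

value = 3


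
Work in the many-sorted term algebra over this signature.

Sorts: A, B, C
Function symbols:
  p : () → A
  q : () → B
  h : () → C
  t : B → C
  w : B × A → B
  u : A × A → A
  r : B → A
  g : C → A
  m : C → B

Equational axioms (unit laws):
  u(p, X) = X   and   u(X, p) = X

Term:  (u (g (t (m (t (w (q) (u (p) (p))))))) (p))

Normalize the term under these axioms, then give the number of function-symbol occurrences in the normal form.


1. (u (g (t (m (t (w (q) (u (p) (p))))))) (p))  →  (g (t (m (t (w (q) (u (p) (p)))))))
2. (g (t (m (t (w (q) (u (p) (p)))))))  →  (g (t (m (t (w (q) (p))))))
normal form: (g (t (m (t (w (q) (p))))))

size = 7


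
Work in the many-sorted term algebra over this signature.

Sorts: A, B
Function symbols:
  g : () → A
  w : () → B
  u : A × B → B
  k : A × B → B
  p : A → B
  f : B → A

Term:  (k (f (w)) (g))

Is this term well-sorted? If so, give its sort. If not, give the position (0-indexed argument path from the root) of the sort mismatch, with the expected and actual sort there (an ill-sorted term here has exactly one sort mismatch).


    (w) : B
  (f (w)) : A
  (g) : A
(k (f (w)) (g)) : ✗ arg 1 at [1] has sort A, expected B

ill-sorted at position [1]: expected B, got A


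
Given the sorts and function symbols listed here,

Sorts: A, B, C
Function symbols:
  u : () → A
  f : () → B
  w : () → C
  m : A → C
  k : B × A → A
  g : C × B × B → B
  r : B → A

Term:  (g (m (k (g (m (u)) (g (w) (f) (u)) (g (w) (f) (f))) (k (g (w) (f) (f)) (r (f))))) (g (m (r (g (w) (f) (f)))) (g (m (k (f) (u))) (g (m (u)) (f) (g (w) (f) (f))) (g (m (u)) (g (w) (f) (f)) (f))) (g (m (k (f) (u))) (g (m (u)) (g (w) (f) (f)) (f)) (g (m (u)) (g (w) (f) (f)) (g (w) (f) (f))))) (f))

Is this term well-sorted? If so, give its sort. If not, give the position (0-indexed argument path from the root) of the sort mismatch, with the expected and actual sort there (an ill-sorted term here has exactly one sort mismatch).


          (u) : A
        (m (u)) : C
          (w) : C
          (f) : B
          (u) : A
        (g (w) (f) (u)) : ✗ arg 2 at [0, 0, 0, 1, 2] has sort A, expected B
          (w) : C
          (f) : B
          (f) : B
        (g (w) (f) (f)) : B
          (w) : C
          (f) : B
          (f) : B
        (g (w) (f) (f)) : B
          (f) : B
        (r (f)) : A
      (k (g (w) (f) (f)) (r (f))) : A
          (w) : C
          (f) : B
          (f) : B
        (g (w) (f) (f)) : B
      (r (g (w) (f) (f))) : A
    (m (r (g (w) (f) (f)))) : C
          (f) : B
          (u) : A
        (k (f) (u)) : A
      (m (k (f) (u))) : C
          (u) : A
        (m (u)) : C
        (f) : B
          (w) : C
          (f) : B
          (f) : B
        (g (w) (f) (f)) : B
      (g (m (u)) (f) (g (w) (f) (f))) : B
          (u) : A
        (m (u)) : C
          (w) : C
          (f) : B
          (f) : B
        (g (w) (f) (f)) : B
        (f) : B
      (g (m (u)) (g (w) (f) (f)) (f)) : B
    (g (m (k (f) (u))) (g (m (u)) (f) (g (w) (f) (f))) (g (m (u)) (g (w) (f) (f)) (f))) : B
          (f) : B
          (u) : A
        (k (f) (u)) : A
      (m (k (f) (u))) : C
          (u) : A
        (m (u)) : C
          (w) : C
          (f) : B
          (f) : B
        (g (w) (f) (f)) : B
        (f) : B
      (g (m (u)) (g (w) (f) (f)) (f)) : B
          (u) : A
        (m (u)) : C
          (w) : C
          (f) : B
          (f) : B
        (g (w) (f) (f)) : B
          (w) : C
          (f) : B
          (f) : B
        (g (w) (f) (f)) : B
      (g (m (u)) (g (w) (f) (f)) (g (w) (f) (f))) : B
    (g (m (k (f) (u))) (g (m (u)) (g (w) (f) (f)) (f)) (g (m (u)) (g (w) (f) (f)) (g (w) (f) (f)))) : B
  (g (m (r (g (w) (f) (f)))) (g (m (k (f) (u))) (g (m (u)) (f) (g (w) (f) (f))) (g (m (u)) (g (w) (f) (f)) (f))) (g (m (k (f) (u))) (g (m (u)) (g (w) (f) (f)) (f)) (g (m (u)) (g (w) (f) (f)) (g (w) (f) (f))))) : B
  (f) : B

ill-sorted at position [0, 0, 0, 1, 2]: expected B, got A


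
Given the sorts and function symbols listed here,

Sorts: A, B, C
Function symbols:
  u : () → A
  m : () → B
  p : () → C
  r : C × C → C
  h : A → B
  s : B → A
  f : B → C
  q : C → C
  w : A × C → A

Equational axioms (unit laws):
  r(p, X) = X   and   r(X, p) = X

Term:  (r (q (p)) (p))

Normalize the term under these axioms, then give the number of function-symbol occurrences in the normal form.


1. (r (q (p)) (p))  →  (q (p))
normal form: (q (p))

size = 2


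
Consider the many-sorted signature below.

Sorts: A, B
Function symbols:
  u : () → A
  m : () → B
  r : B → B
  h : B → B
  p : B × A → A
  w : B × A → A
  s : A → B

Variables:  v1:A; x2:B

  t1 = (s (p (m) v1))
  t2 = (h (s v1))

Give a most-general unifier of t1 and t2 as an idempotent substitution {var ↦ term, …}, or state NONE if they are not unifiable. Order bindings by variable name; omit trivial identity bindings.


NONE (not unifiable)

head clash or occurs-check failure — not unifiable


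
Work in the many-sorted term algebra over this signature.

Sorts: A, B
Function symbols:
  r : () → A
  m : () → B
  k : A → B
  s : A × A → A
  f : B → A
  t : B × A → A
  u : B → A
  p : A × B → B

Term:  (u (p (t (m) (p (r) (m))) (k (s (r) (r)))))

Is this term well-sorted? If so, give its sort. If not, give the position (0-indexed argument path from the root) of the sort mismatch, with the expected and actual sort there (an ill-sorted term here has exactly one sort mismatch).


ill-sorted at position [0, 0, 1]: expected A, got B

      (m) : B
        (r) : A
        (m) : B
      (p (r) (m)) : B
    (t (m) (p (r) (m))) : ✗ arg 1 at [0, 0, 1] has sort B, expected A
        (r) : A
        (r) : A
      (s (r) (r)) : A
    (k (s (r) (r))) : B


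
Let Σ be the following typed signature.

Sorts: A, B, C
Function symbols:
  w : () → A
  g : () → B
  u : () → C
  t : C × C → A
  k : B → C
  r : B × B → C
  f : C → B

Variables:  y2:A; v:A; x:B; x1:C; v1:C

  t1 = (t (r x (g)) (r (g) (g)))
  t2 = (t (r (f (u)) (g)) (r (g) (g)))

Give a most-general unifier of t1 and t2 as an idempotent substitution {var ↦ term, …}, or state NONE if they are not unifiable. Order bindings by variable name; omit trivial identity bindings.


{x ↦ (f (u))}


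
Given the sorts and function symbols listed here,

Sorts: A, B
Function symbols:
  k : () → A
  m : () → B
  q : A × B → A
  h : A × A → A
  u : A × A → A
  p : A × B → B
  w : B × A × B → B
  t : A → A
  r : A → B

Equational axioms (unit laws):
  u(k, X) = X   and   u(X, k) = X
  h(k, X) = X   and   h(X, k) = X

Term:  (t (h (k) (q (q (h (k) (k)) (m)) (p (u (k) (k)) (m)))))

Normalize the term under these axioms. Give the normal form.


normal form = (t (q (q (k) (m)) (p (k) (m))))

1. (t (h (k) (q (q (h (k) (k)) (m)) (p (u (k) (k)) (m)))))  →  (t (q (q (h (k) (k)) (m)) (p (u (k) (k)) (m))))
2. (t (q (q (h (k) (k)) (m)) (p (u (k) (k)) (m))))  →  (t (q (q (k) (m)) (p (u (k) (k)) (m))))
3. (t (q (q (k) (m)) (p (u (k) (k)) (m))))  →  (t (q (q (k) (m)) (p (k) (m))))


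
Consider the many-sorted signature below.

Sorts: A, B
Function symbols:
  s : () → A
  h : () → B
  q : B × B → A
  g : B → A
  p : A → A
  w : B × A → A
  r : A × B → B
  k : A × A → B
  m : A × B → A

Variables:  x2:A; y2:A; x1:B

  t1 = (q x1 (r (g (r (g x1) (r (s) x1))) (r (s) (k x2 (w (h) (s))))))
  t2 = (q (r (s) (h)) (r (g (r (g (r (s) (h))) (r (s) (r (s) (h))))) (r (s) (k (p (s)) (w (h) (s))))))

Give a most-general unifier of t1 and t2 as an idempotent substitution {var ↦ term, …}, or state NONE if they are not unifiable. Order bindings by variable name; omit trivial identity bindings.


{x1 ↦ (r (s) (h)), x2 ↦ (p (s))}


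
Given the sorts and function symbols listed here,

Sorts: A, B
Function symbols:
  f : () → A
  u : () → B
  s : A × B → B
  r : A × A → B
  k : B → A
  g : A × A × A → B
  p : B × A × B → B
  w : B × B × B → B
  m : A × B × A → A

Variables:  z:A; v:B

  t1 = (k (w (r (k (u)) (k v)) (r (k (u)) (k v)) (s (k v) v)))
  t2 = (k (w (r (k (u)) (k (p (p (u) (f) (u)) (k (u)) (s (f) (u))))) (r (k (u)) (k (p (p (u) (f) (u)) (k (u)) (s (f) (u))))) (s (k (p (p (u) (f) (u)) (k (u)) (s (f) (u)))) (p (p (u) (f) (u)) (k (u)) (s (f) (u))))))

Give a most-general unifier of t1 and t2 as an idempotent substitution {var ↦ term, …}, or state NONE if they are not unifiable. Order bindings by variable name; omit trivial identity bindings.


{v ↦ (p (p (u) (f) (u)) (k (u)) (s (f) (u)))}


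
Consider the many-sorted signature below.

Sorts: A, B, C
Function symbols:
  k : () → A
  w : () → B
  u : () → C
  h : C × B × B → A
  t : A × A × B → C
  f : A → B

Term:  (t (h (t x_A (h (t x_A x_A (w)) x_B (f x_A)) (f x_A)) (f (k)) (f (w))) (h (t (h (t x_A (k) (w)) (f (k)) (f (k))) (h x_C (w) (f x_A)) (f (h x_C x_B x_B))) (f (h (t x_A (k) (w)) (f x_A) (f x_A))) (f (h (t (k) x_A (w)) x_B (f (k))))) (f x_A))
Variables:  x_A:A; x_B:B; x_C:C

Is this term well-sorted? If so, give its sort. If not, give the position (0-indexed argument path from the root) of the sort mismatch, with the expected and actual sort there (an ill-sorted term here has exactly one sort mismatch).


      x_A : A
          x_A : A
          x_A : A
          (w) : B
        (t x_A x_A (w)) : C
        x_B : B
          x_A : A
        (f x_A) : B
      (h (t x_A x_A (w)) x_B (f x_A)) : A
        x_A : A
      (f x_A) : B
    (t x_A (h (t x_A x_A (w)) x_B (f x_A)) (f x_A)) : C
      (k) : A
    (f (k)) : B
      (w) : B
    (f (w)) : ✗ arg 0 at [0, 2, 0] has sort B, expected A
          x_A : A
          (k) : A
          (w) : B
        (t x_A (k) (w)) : C
          (k) : A
        (f (k)) : B
          (k) : A
        (f (k)) : B
      (h (t x_A (k) (w)) (f (k)) (f (k))) : A
        x_C : C
        (w) : B
          x_A : A
        (f x_A) : B
      (h x_C (w) (f x_A)) : A
          x_C : C
          x_B : B
          x_B : B
        (h x_C x_B x_B) : A
      (f (h x_C x_B x_B)) : B
    (t (h (t x_A (k) (w)) (f (k)) (f (k))) (h x_C (w) (f x_A)) (f (h x_C x_B x_B))) : C
          x_A : A
          (k) : A
          (w) : B
        (t x_A (k) (w)) : C
          x_A : A
        (f x_A) : B
          x_A : A
        (f x_A) : B
      (h (t x_A (k) (w)) (f x_A) (f x_A)) : A
    (f (h (t x_A (k) (w)) (f x_A) (f x_A))) : B
          (k) : A
          x_A : A
          (w) : B
        (t (k) x_A (w)) : C
        x_B : B
          (k) : A
        (f (k)) : B
      (h (t (k) x_A (w)) x_B (f (k))) : A
    (f (h (t (k) x_A (w)) x_B (f (k)))) : B
  (h (t (h (t x_A (k) (w)) (f (k)) (f (k))) (h x_C (w) (f x_A)) (f (h x_C x_B x_B))) (f (h (t x_A (k) (w)) (f x_A) (f x_A))) (f (h (t (k) x_A (w)) x_B (f (k))))) : A
    x_A : A
  (f x_A) : B

ill-sorted at position [0, 2, 0]: expected A, got B


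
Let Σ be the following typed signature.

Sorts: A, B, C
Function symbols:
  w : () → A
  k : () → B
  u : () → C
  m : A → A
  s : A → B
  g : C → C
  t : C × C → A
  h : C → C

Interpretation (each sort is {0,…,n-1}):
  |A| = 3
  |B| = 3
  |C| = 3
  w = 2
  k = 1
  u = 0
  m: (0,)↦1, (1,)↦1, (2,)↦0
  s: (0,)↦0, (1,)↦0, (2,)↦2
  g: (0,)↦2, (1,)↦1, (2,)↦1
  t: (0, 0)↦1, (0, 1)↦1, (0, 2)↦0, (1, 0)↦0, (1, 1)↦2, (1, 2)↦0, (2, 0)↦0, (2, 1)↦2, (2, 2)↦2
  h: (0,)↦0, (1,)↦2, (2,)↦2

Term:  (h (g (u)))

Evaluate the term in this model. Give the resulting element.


  u = 0
  (g (u)) = g(0,) = 2
  (h (g (u))) = h(2,) = 2

value = 2


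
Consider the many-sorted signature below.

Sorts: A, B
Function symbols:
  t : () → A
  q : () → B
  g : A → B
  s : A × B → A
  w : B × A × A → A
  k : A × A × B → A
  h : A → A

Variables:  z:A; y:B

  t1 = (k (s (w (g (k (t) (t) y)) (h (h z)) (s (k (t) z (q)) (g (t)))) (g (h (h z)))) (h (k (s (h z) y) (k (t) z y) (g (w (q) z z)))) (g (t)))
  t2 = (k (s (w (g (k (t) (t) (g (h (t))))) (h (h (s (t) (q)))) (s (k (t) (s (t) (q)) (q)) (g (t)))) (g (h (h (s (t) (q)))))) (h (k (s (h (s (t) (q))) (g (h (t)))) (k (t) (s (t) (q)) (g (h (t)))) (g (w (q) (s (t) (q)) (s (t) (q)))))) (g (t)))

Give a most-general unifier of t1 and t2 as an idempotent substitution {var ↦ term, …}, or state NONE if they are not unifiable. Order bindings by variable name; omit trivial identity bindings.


{y ↦ (g (h (t))), z ↦ (s (t) (q))}


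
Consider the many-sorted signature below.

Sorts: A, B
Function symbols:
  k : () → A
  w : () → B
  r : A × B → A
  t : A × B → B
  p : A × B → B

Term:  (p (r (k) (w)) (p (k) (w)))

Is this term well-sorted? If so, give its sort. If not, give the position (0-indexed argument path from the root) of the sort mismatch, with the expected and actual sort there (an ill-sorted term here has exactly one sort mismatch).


    (k) : A
    (w) : B
  (r (k) (w)) : A
    (k) : A
    (w) : B
  (p (k) (w)) : B
(p (r (k) (w)) (p (k) (w))) : B

well-sorted; sort = B


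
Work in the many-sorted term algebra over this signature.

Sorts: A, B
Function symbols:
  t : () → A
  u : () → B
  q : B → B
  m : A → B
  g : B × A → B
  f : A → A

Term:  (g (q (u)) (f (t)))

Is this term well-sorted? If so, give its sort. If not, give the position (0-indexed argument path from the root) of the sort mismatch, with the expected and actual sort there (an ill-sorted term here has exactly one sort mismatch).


well-sorted; sort = B

    (u) : B
  (q (u)) : B
    (t) : A
  (f (t)) : A
(g (q (u)) (f (t))) : B


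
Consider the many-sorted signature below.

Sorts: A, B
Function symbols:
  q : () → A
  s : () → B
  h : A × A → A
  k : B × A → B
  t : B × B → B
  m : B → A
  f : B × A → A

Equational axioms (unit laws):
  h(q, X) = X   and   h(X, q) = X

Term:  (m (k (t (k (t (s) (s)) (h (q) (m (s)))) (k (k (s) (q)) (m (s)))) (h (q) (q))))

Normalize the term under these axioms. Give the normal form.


normal form = (m (k (t (k (t (s) (s)) (m (s))) (k (k (s) (q)) (m (s)))) (q)))

1. (m (k (t (k (t (s) (s)) (h (q) (m (s)))) (k (k (s) (q)) (m (s)))) (h (q) (q))))  →  (m (k (t (k (t (s) (s)) (m (s))) (k (k (s) (q)) (m (s)))) (h (q) (q))))
2. (m (k (t (k (t (s) (s)) (m (s))) (k (k (s) (q)) (m (s)))) (h (q) (q))))  →  (m (k (t (k (t (s) (s)) (m (s))) (k (k (s) (q)) (m (s)))) (q)))


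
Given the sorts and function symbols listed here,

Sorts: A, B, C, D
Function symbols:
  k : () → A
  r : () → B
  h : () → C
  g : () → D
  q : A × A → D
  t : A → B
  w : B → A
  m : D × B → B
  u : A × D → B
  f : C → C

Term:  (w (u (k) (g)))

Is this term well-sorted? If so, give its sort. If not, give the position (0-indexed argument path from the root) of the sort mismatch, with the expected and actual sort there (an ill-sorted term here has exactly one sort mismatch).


    (k) : A
    (g) : D
  (u (k) (g)) : B
(w (u (k) (g))) : A

well-sorted; sort = A


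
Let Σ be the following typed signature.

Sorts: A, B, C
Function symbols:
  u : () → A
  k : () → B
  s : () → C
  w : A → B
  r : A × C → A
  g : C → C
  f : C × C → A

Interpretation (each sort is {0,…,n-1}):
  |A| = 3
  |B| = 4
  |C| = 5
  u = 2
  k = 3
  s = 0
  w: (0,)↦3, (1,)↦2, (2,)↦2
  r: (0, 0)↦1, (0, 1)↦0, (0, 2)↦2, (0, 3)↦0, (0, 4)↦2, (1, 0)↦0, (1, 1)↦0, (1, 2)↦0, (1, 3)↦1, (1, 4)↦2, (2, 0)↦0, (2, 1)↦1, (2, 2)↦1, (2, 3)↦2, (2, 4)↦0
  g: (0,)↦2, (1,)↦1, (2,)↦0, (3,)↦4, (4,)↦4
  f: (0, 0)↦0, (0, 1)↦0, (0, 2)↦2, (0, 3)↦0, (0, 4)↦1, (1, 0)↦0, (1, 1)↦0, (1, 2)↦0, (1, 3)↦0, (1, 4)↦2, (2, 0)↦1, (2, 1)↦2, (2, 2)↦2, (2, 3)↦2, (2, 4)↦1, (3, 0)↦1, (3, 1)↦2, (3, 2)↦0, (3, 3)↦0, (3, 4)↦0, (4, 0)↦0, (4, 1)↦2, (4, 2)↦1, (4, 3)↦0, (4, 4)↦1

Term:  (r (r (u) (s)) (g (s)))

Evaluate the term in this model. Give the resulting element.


  u = 2
  s = 0
  (r (u) (s)) = r(2, 0) = 0
  s = 0
  (g (s)) = g(0,) = 2
  (r (r (u) (s)) (g (s))) = r(0, 2) = 2

value = 2


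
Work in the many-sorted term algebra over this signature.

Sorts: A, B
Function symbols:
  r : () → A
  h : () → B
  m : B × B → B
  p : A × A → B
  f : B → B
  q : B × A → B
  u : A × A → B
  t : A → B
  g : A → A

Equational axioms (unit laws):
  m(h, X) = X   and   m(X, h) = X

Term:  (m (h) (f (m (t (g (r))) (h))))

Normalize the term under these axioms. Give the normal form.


1. (m (h) (f (m (t (g (r))) (h))))  →  (f (m (t (g (r))) (h)))
2. (f (m (t (g (r))) (h)))  →  (f (t (g (r))))

normal form = (f (t (g (r))))


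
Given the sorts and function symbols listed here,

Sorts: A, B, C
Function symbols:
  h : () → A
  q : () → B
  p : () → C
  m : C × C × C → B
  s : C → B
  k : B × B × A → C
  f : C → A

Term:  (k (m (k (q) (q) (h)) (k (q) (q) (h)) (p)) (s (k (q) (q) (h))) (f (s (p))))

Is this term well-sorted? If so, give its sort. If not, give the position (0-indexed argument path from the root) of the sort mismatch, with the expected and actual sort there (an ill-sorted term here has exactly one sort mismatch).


ill-sorted at position [2, 0]: expected C, got B

      (q) : B
      (q) : B
      (h) : A
    (k (q) (q) (h)) : C
      (q) : B
      (q) : B
      (h) : A
    (k (q) (q) (h)) : C
    (p) : C
  (m (k (q) (q) (h)) (k (q) (q) (h)) (p)) : B
      (q) : B
      (q) : B
      (h) : A
    (k (q) (q) (h)) : C
  (s (k (q) (q) (h))) : B
      (p) : C
    (s (p)) : B
  (f (s (p))) : ✗ arg 0 at [2, 0] has sort B, expected C
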